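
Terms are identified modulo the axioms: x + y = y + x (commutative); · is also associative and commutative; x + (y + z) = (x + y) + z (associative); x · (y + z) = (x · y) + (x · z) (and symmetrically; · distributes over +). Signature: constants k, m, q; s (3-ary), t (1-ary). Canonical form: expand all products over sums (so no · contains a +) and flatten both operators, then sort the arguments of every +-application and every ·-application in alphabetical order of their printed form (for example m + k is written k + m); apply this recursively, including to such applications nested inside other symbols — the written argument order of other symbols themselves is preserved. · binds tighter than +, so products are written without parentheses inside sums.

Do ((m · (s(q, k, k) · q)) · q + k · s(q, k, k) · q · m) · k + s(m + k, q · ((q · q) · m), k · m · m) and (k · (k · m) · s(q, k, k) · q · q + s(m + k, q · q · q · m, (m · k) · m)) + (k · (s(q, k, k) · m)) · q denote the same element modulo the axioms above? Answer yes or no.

Answer: no — k · k · m · q · s(q, k, k) + k · m · q · q · s(q, k, k) + s(k + m, m · q · q · q, k · m · m) vs k · k · m · q · q · s(q, k, k) + k · m · q · s(q, k, k) + s(k + m, m · q · q · q, k · m · m)

Derivation:
Left:  ((m · (s(q, k, k) · q)) · q + k · s(q, k, k) · q · m) · k + s(m + k, q · ((q · q) · m), k · m · m)
  Expand products over sums:  k · m · q · q · s(q, k, k) + k · k · m · q · s(q, k, k) + s(k + m, m · q · q · q, k · m · m)
  Sort:  k · k · m · q · s(q, k, k) + k · m · q · q · s(q, k, k) + s(k + m, m · q · q · q, k · m · m)
Right:  (k · (k · m) · s(q, k, k) · q · q + s(m + k, q · q · q · m, (m · k) · m)) + (k · (s(q, k, k) · m)) · q
  Un-nest:  k · k · m · q · q · s(q, k, k) + s(k + m, m · q · q · q, k · m · m) + k · m · q · s(q, k, k)
  Sort arguments:  k · k · m · q · q · s(q, k, k) + k · m · q · s(q, k, k) + s(k + m, m · q · q · q, k · m · m)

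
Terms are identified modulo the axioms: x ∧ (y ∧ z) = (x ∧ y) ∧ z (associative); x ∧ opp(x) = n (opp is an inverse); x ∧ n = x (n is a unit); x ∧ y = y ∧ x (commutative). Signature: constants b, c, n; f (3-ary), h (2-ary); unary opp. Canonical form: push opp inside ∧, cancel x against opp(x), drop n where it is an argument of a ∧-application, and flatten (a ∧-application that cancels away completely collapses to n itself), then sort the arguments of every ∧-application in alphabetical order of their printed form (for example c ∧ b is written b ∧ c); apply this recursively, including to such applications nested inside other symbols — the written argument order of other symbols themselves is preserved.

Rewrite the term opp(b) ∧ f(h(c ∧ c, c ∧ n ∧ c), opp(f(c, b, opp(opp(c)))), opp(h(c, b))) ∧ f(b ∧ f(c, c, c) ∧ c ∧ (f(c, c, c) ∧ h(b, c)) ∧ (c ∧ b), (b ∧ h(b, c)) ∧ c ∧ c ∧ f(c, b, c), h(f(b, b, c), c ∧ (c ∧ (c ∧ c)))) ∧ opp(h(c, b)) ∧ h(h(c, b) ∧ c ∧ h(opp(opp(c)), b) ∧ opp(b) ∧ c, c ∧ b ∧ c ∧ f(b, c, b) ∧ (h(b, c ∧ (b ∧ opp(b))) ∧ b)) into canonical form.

Answer: f(b ∧ b ∧ c ∧ c ∧ f(c, c, c) ∧ f(c, c, c) ∧ h(b, c), b ∧ c ∧ c ∧ f(c, b, c) ∧ h(b, c), h(f(b, b, c), c ∧ c ∧ c ∧ c)) ∧ f(h(c ∧ c, c ∧ c), opp(f(c, b, c)), opp(h(c, b))) ∧ h(c ∧ c ∧ h(c, b) ∧ h(c, b) ∧ opp(b), b ∧ b ∧ c ∧ c ∧ f(b, c, b) ∧ h(b, c)) ∧ opp(b) ∧ opp(h(c, b))

Derivation:
Push opp inside:  distribute opp over ∧ and collapse double opp
Combine occurrences:  opp(b) ∧ f(h(c ∧ c, c ∧ c), opp(f(c, b, c)), opp(h(c, b))) ∧ f(b ∧ b ∧ c ∧ c ∧ f(c, c, c) ∧ f(c, c, c) ∧ h(b, c), b ∧ c ∧ c ∧ f(c, b, c) ∧ h(b, c), h(f(b, b, c), c ∧ c ∧ c ∧ c)) ∧ opp(h(c, b)) ∧ h(c ∧ c ∧ h(c, b) ∧ h(c, b) ∧ opp(b), b ∧ b ∧ c ∧ c ∧ f(b, c, b) ∧ h(b, c))
Sort arguments:  f(b ∧ b ∧ c ∧ c ∧ f(c, c, c) ∧ f(c, c, c) ∧ h(b, c), b ∧ c ∧ c ∧ f(c, b, c) ∧ h(b, c), h(f(b, b, c), c ∧ c ∧ c ∧ c)) ∧ f(h(c ∧ c, c ∧ c), opp(f(c, b, c)), opp(h(c, b))) ∧ h(c ∧ c ∧ h(c, b) ∧ h(c, b) ∧ opp(b), b ∧ b ∧ c ∧ c ∧ f(b, c, b) ∧ h(b, c)) ∧ opp(b) ∧ opp(h(c, b))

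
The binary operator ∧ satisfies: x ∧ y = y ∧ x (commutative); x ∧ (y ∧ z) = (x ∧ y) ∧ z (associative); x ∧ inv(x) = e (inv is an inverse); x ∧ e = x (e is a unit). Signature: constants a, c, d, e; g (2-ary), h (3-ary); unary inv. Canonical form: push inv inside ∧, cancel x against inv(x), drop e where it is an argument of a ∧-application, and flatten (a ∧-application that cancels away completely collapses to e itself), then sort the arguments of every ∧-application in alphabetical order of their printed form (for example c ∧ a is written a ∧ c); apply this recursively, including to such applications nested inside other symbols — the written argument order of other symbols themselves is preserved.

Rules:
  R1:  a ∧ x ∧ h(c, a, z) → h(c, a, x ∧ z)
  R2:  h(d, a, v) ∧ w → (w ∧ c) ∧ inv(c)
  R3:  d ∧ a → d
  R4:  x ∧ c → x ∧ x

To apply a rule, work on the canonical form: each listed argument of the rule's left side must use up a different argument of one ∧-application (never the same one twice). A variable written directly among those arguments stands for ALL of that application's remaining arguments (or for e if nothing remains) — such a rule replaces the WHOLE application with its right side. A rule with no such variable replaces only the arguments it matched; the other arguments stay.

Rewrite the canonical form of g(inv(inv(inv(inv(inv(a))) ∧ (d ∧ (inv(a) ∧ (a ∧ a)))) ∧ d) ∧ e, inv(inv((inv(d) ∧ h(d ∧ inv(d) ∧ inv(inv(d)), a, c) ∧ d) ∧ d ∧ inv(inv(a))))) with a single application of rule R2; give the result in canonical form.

Answer: g(e, a ∧ d)

Derivation:
Canonical form:  g(e, a ∧ d ∧ h(d, a, c))
R2 matches:  uses h(d, a, c);  v := c, w := a ∧ d
The variable takes the whole remainder — replace the entire application.
Giving:  g(e, a ∧ d)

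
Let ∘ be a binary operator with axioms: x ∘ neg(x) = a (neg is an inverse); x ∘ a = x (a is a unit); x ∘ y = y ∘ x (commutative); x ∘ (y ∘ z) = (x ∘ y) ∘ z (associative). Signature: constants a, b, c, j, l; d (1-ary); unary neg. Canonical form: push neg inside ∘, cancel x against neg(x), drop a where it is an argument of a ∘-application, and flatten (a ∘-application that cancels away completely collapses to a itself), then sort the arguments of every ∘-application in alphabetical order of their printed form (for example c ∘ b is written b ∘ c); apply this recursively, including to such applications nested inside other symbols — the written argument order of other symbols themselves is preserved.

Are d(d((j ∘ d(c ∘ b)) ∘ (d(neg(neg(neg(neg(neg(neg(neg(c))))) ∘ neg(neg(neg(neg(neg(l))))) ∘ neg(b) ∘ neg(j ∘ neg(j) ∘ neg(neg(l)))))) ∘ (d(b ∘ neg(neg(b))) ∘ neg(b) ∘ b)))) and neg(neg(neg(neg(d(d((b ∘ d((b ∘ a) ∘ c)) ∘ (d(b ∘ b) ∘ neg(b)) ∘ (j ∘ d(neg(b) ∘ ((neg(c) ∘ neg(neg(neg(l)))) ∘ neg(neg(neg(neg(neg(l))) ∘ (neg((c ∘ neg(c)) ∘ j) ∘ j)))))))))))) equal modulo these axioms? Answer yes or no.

Left:  d(d((j ∘ d(c ∘ b)) ∘ (d(neg(neg(neg(neg(neg(neg(neg(c))))) ∘ neg(neg(neg(neg(neg(l))))) ∘ neg(b) ∘ neg(j ∘ neg(j) ∘ neg(neg(l)))))) ∘ (d(b ∘ neg(neg(b))) ∘ neg(b) ∘ b))))
  Focus inside:  (j ∘ d(c ∘ b)) ∘ (d(neg(neg(neg(neg(neg(neg(neg(c))))) ∘ neg(neg(neg(neg(neg(l))))) ∘ neg(b) ∘ neg(j ∘ neg(j) ∘ neg(neg(l)))))) ∘ (d(b ∘ neg(neg(b))) ∘ neg(b) ∘ b))
  Push neg inside:  distribute neg over ∘ and collapse double neg
  Inverses cancel:  b cancels
  Combine occurrences:  j ∘ d(b ∘ c) ∘ d(neg(b) ∘ neg(c) ∘ neg(l) ∘ neg(l)) ∘ d(b ∘ b)
  Sort arguments:  d(b ∘ b) ∘ d(b ∘ c) ∘ d(neg(b) ∘ neg(c) ∘ neg(l) ∘ neg(l)) ∘ j
  Reassemble:  d(d(d(b ∘ b) ∘ d(b ∘ c) ∘ d(neg(b) ∘ neg(c) ∘ neg(l) ∘ neg(l)) ∘ j))
Right:  neg(neg(neg(neg(d(d((b ∘ d((b ∘ a) ∘ c)) ∘ (d(b ∘ b) ∘ neg(b)) ∘ (j ∘ d(neg(b) ∘ ((neg(c) ∘ neg(neg(neg(l)))) ∘ neg(neg(neg(neg(neg(l))) ∘ (neg((c ∘ neg(c)) ∘ j) ∘ j))))))))))))
  Push neg inside:  distribute neg over ∘ and collapse double neg
  Combine occurrences:  d(d(d(b ∘ b) ∘ d(b ∘ c) ∘ d(neg(b) ∘ neg(c) ∘ neg(l) ∘ neg(l)) ∘ j))

Answer: yes — both canonical forms are d(d(d(b ∘ b) ∘ d(b ∘ c) ∘ d(neg(b) ∘ neg(c) ∘ neg(l) ∘ neg(l)) ∘ j))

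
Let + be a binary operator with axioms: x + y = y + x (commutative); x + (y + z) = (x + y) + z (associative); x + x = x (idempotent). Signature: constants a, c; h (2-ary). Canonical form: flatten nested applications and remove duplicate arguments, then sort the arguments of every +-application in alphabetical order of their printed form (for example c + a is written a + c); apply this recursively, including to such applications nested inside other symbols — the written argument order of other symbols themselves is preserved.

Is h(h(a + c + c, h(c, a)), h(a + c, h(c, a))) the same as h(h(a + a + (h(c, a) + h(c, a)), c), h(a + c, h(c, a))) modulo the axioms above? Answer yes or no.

Answer: no — h(h(a + c, h(c, a)), h(a + c, h(c, a))) vs h(h(a + h(c, a), c), h(a + c, h(c, a)))

Derivation:
Left:  h(h(a + c + c, h(c, a)), h(a + c, h(c, a)))
  Work inside:  a + c + c
  Idempotence:  drop duplicate c
  Sort arguments:  a + c
  Put back:  h(h(a + c, h(c, a)), h(a + c, h(c, a)))
Right:  h(h(a + a + (h(c, a) + h(c, a)), c), h(a + c, h(c, a)))
  Focus inside:  a + a + (h(c, a) + h(c, a))
  Un-nest:  a + a + h(c, a) + h(c, a)
  Drop duplicates:  drop duplicate a, h(c, a)
  Sort arguments:  a + h(c, a)
  Rebuild:  h(h(a + h(c, a), c), h(a + c, h(c, a)))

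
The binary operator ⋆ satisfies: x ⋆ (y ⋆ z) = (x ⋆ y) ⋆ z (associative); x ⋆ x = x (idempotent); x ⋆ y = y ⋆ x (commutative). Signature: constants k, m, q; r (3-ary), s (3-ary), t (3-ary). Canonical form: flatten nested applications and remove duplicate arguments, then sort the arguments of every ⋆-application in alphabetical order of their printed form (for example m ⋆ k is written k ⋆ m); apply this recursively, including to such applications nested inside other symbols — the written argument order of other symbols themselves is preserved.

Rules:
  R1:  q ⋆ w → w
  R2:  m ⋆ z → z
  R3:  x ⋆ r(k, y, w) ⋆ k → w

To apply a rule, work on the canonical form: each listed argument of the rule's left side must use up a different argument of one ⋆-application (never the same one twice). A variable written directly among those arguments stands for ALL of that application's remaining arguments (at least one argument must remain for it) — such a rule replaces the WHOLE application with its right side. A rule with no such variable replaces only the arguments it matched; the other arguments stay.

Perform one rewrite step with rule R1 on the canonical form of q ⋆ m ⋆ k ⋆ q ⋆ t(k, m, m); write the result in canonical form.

Answer: k ⋆ m ⋆ t(k, m, m)

Derivation:
Canonical form:  k ⋆ m ⋆ q ⋆ t(k, m, m)
Match R1:  consume q;  w := k ⋆ m ⋆ t(k, m, m)
The variable takes the whole remainder — replace the entire application.
Giving:  k ⋆ m ⋆ t(k, m, m)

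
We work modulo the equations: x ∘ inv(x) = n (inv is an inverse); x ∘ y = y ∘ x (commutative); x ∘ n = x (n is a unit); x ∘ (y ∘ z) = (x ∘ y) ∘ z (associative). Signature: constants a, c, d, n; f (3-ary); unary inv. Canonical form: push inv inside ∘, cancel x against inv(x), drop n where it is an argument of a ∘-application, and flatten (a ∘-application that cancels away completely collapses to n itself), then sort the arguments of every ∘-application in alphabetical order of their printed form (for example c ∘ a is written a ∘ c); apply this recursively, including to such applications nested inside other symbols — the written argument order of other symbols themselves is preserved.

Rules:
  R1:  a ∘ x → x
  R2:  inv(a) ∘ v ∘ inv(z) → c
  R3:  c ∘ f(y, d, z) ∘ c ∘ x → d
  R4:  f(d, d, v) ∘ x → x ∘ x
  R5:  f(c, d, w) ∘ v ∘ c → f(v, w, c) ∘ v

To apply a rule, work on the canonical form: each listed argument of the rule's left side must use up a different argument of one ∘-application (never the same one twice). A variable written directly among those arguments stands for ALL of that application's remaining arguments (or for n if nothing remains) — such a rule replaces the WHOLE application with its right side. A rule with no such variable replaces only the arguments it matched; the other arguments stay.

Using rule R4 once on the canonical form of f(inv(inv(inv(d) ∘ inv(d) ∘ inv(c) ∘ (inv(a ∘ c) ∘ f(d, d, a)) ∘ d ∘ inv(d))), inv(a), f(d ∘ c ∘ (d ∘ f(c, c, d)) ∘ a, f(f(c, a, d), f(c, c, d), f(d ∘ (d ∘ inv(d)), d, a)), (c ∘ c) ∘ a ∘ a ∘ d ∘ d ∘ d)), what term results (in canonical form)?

Answer: f(inv(a) ∘ inv(a) ∘ inv(c) ∘ inv(c) ∘ inv(c) ∘ inv(c) ∘ inv(d) ∘ inv(d) ∘ inv(d) ∘ inv(d), inv(a), f(a ∘ c ∘ d ∘ d ∘ f(c, c, d), f(f(c, a, d), f(c, c, d), f(d, d, a)), a ∘ a ∘ c ∘ c ∘ d ∘ d ∘ d))

Derivation:
Canonical form:  f(f(d, d, a) ∘ inv(a) ∘ inv(c) ∘ inv(c) ∘ inv(d) ∘ inv(d), inv(a), f(a ∘ c ∘ d ∘ d ∘ f(c, c, d), f(f(c, a, d), f(c, c, d), f(d, d, a)), a ∘ a ∘ c ∘ c ∘ d ∘ d ∘ d))
R4 matches:  uses f(d, d, a);  v := a, x := inv(a) ∘ inv(c) ∘ inv(c) ∘ inv(d) ∘ inv(d)
The variable takes the whole remainder — replace the entire application.
Result:  f(inv(a) ∘ inv(a) ∘ inv(c) ∘ inv(c) ∘ inv(c) ∘ inv(c) ∘ inv(d) ∘ inv(d) ∘ inv(d) ∘ inv(d), inv(a), f(a ∘ c ∘ d ∘ d ∘ f(c, c, d), f(f(c, a, d), f(c, c, d), f(d, d, a)), a ∘ a ∘ c ∘ c ∘ d ∘ d ∘ d))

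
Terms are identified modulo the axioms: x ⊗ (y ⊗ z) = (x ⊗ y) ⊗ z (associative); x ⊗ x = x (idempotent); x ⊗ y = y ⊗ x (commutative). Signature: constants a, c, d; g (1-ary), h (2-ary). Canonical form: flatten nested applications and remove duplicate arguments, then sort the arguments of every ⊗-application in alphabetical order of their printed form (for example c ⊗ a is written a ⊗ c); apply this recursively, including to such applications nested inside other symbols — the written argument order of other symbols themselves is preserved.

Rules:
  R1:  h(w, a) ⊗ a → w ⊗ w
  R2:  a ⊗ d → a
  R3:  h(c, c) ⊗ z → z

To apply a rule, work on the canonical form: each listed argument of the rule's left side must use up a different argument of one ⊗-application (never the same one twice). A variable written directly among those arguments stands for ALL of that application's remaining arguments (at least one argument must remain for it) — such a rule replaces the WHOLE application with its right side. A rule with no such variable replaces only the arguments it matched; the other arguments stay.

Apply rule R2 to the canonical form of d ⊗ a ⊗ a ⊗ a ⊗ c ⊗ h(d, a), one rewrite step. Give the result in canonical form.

Answer: a ⊗ c ⊗ h(d, a)

Derivation:
Canonical form:  a ⊗ c ⊗ d ⊗ h(d, a)
R2 matches:  uses a, d
Result:  a ⊗ c ⊗ h(d, a)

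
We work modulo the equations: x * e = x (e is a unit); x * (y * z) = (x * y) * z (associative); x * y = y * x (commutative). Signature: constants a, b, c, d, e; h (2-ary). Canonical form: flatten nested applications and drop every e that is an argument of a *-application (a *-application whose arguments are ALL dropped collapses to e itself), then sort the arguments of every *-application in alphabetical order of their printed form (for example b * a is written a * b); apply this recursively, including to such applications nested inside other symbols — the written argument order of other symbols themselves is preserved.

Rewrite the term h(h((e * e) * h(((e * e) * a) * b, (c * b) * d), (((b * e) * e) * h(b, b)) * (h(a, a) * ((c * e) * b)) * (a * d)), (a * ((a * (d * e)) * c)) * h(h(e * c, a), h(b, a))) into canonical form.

Answer: h(h(h(a * b, b * c * d), a * b * b * c * d * h(a, a) * h(b, b)), a * a * c * d * h(h(c, a), h(b, a)))

Derivation:
Work inside:  (((b * e) * e) * h(b, b)) * (h(a, a) * ((c * e) * b)) * (a * d)
Flatten:  b * e * e * h(b, b) * h(a, a) * c * e * b * a * d
Unit:  drop e (×3)
Sort arguments:  a * b * b * c * d * h(a, a) * h(b, b)
Reassemble:  h(h(h(a * b, b * c * d), a * b * b * c * d * h(a, a) * h(b, b)), a * a * c * d * h(h(c, a), h(b, a)))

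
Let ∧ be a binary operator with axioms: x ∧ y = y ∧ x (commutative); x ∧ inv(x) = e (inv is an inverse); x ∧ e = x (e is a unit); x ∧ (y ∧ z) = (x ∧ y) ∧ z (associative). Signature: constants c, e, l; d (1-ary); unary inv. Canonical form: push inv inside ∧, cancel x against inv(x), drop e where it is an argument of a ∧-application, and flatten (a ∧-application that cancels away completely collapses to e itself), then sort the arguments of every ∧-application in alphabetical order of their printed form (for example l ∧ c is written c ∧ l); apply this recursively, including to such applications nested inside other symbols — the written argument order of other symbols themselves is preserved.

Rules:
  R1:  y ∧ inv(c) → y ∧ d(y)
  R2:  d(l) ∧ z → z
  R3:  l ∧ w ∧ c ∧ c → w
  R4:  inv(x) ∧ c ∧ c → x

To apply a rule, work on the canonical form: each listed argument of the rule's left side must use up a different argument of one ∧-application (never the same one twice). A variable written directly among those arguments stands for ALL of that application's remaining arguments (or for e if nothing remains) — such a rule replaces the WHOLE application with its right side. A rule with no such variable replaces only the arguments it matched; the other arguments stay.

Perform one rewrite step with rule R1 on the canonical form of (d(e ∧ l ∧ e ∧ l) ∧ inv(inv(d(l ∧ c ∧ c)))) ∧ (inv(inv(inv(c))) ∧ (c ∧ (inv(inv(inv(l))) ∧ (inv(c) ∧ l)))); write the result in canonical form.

Canonical form:  d(c ∧ c ∧ l) ∧ d(l ∧ l) ∧ inv(c)
R1 matches:  uses inv(c);  y := d(c ∧ c ∧ l) ∧ d(l ∧ l)
The extension variable absorbs all remaining arguments, so the whole application is rewritten.
Result:  d(c ∧ c ∧ l) ∧ d(d(c ∧ c ∧ l) ∧ d(l ∧ l)) ∧ d(l ∧ l)

Answer: d(c ∧ c ∧ l) ∧ d(d(c ∧ c ∧ l) ∧ d(l ∧ l)) ∧ d(l ∧ l)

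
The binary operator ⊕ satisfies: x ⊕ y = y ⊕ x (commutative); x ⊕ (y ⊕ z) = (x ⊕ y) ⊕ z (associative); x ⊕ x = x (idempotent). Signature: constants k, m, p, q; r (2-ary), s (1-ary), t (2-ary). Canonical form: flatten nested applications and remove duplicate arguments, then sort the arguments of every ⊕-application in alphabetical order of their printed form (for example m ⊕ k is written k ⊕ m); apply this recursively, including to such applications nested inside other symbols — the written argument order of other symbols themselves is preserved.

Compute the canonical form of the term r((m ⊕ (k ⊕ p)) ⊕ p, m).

Work inside:  (m ⊕ (k ⊕ p)) ⊕ p
Un-nest:  m ⊕ k ⊕ p ⊕ p
Idempotence:  drop duplicate p
Sort:  k ⊕ m ⊕ p
Put back:  r(k ⊕ m ⊕ p, m)

Answer: r(k ⊕ m ⊕ p, m)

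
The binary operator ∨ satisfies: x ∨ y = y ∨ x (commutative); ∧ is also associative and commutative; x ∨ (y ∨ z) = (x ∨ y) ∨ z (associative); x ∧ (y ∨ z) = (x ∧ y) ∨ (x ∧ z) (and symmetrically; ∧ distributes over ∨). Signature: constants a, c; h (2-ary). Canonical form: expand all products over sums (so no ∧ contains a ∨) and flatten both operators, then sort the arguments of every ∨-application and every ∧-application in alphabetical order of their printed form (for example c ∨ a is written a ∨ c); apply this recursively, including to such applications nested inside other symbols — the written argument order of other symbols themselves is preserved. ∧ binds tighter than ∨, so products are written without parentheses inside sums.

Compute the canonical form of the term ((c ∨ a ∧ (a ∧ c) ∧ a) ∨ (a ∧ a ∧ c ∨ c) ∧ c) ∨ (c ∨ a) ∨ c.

Answer: a ∨ a ∧ a ∧ a ∧ c ∨ a ∧ a ∧ c ∧ c ∨ c ∨ c ∨ c ∨ c ∧ c

Derivation:
Distribute:  c ∨ a ∧ a ∧ a ∧ c ∨ a ∧ a ∧ c ∧ c ∨ c ∧ c ∨ c ∨ a ∨ c
Order the arguments:  a ∨ a ∧ a ∧ a ∧ c ∨ a ∧ a ∧ c ∧ c ∨ c ∨ c ∨ c ∨ c ∧ c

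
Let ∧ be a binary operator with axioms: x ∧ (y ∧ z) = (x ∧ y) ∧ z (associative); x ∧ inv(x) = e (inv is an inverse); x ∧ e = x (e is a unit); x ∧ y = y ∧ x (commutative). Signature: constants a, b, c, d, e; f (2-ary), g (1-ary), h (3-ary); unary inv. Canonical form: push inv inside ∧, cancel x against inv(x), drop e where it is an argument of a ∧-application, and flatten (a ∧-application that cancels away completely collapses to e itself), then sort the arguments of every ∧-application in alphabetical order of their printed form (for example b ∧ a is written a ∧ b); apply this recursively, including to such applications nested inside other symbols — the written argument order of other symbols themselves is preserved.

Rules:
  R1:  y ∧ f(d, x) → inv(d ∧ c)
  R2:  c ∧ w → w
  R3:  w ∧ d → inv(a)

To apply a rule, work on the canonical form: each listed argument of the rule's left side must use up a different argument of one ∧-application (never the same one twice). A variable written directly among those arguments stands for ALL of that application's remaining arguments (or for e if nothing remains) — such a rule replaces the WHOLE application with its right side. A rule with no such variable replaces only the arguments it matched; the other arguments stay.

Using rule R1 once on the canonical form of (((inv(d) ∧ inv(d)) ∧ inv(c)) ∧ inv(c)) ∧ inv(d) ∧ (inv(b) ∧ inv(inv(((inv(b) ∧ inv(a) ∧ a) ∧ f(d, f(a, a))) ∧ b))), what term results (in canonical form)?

Answer: inv(c) ∧ inv(d)

Derivation:
Canonical form:  f(d, f(a, a)) ∧ inv(b) ∧ inv(c) ∧ inv(c) ∧ inv(d) ∧ inv(d) ∧ inv(d)
R1 matches:  uses f(d, f(a, a));  x := f(a, a), y := inv(b) ∧ inv(c) ∧ inv(c) ∧ inv(d) ∧ inv(d) ∧ inv(d)
The extension variable absorbs all remaining arguments, so the whole application is rewritten.
Result:  inv(c) ∧ inv(d)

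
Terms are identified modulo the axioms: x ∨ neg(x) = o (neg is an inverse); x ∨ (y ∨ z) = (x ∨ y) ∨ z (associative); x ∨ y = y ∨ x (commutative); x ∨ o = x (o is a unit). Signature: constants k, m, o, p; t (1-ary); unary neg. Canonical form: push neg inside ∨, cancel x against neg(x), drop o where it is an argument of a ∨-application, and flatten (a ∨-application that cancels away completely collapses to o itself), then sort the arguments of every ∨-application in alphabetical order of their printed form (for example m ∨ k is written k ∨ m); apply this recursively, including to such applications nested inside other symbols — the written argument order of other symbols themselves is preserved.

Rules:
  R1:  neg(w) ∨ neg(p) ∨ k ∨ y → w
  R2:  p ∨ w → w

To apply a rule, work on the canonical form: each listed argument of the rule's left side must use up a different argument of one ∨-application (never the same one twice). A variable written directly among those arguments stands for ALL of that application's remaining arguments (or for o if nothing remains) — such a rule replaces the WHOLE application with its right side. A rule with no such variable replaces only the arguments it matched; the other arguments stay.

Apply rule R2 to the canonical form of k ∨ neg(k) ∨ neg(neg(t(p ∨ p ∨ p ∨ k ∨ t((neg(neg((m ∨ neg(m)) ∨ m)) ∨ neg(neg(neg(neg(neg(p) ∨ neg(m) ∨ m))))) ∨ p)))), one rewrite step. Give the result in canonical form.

Answer: t(k ∨ p ∨ p ∨ t(m))

Derivation:
Canonical form:  t(k ∨ p ∨ p ∨ p ∨ t(m))
Match R2:  consume p;  w := k ∨ p ∨ p ∨ t(m)
The extension variable absorbs all remaining arguments, so the whole application is rewritten.
New term:  t(k ∨ p ∨ p ∨ t(m))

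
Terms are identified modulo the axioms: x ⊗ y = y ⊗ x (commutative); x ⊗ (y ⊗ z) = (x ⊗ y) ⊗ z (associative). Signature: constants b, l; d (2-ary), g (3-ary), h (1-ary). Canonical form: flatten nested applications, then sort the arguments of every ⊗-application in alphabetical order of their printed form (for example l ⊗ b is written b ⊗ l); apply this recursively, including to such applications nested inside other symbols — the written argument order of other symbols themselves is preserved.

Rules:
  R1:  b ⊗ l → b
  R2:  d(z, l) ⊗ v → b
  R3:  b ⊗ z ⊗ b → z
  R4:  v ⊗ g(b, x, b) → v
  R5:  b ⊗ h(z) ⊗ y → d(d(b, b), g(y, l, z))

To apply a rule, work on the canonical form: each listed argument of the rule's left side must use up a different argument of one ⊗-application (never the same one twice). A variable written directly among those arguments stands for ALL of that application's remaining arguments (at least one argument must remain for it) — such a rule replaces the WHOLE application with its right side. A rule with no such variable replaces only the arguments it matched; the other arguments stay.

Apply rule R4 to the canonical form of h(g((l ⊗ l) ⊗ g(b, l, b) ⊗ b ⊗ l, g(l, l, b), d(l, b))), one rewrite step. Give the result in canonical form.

Canonical form:  h(g(b ⊗ g(b, l, b) ⊗ l ⊗ l ⊗ l, g(l, l, b), d(l, b)))
Match R4:  consume g(b, l, b);  v := b ⊗ l ⊗ l ⊗ l, x := l
Every leftover argument binds to the variable; the entire application is replaced.
Result:  h(g(b ⊗ l ⊗ l ⊗ l, g(l, l, b), d(l, b)))

Answer: h(g(b ⊗ l ⊗ l ⊗ l, g(l, l, b), d(l, b)))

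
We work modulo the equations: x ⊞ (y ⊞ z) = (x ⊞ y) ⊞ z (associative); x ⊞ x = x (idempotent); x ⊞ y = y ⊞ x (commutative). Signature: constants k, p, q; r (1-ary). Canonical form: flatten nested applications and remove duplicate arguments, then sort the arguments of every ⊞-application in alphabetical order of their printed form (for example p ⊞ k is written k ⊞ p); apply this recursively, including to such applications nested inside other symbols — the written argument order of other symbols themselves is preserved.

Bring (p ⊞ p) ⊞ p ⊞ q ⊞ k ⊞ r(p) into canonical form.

Merge nested applications:  p ⊞ p ⊞ p ⊞ q ⊞ k ⊞ r(p)
Drop duplicates:  drop duplicate p, p
Sort:  k ⊞ p ⊞ q ⊞ r(p)

Answer: k ⊞ p ⊞ q ⊞ r(p)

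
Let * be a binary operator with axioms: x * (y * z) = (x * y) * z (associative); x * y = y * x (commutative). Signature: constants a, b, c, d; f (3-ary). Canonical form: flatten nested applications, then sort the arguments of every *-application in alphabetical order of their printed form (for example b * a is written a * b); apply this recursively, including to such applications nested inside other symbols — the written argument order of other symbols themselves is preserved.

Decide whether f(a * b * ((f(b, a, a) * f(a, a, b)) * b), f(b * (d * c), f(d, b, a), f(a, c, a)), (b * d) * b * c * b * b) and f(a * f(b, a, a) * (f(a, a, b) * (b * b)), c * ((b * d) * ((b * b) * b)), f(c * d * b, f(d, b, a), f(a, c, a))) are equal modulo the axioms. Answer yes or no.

Left:  f(a * b * ((f(b, a, a) * f(a, a, b)) * b), f(b * (d * c), f(d, b, a), f(a, c, a)), (b * d) * b * c * b * b)
  Descend into:  a * b * ((f(b, a, a) * f(a, a, b)) * b)
  Flatten:  a * b * f(b, a, a) * f(a, a, b) * b
  Order the arguments:  a * b * b * f(a, a, b) * f(b, a, a)
  Put back:  f(a * b * b * f(a, a, b) * f(b, a, a), f(b * c * d, f(d, b, a), f(a, c, a)), b * b * b * b * c * d)
Right:  f(a * f(b, a, a) * (f(a, a, b) * (b * b)), c * ((b * d) * ((b * b) * b)), f(c * d * b, f(d, b, a), f(a, c, a)))
  Descend into:  a * f(b, a, a) * (f(a, a, b) * (b * b))
  Un-nest:  a * f(b, a, a) * f(a, a, b) * b * b
  Sort:  a * b * b * f(a, a, b) * f(b, a, a)
  Rebuild:  f(a * b * b * f(a, a, b) * f(b, a, a), b * b * b * b * c * d, f(b * c * d, f(d, b, a), f(a, c, a)))

Answer: no — f(a * b * b * f(a, a, b) * f(b, a, a), f(b * c * d, f(d, b, a), f(a, c, a)), b * b * b * b * c * d) vs f(a * b * b * f(a, a, b) * f(b, a, a), b * b * b * b * c * d, f(b * c * d, f(d, b, a), f(a, c, a)))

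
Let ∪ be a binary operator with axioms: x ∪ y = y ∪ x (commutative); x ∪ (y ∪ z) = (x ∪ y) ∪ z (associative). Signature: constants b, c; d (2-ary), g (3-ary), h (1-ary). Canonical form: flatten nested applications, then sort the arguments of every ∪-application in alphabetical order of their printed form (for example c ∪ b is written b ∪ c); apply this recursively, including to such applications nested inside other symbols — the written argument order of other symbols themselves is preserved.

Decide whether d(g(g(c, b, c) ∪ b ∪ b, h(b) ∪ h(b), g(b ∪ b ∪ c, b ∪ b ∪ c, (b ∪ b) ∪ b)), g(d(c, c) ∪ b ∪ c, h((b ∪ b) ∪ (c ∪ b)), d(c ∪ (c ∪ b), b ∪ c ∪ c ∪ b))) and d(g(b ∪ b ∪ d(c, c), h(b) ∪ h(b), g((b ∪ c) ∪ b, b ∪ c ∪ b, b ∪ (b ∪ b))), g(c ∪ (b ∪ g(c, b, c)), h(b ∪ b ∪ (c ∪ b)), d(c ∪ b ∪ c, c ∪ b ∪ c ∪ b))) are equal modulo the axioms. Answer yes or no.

Left:  d(g(g(c, b, c) ∪ b ∪ b, h(b) ∪ h(b), g(b ∪ b ∪ c, b ∪ b ∪ c, (b ∪ b) ∪ b)), g(d(c, c) ∪ b ∪ c, h((b ∪ b) ∪ (c ∪ b)), d(c ∪ (c ∪ b), b ∪ c ∪ c ∪ b)))
  Focus inside:  (b ∪ b) ∪ (c ∪ b)
  Merge nested applications:  b ∪ b ∪ c ∪ b
  Sort arguments:  b ∪ b ∪ b ∪ c
  Reassemble:  d(g(b ∪ b ∪ g(c, b, c), h(b) ∪ h(b), g(b ∪ b ∪ c, b ∪ b ∪ c, b ∪ b ∪ b)), g(b ∪ c ∪ d(c, c), h(b ∪ b ∪ b ∪ c), d(b ∪ c ∪ c, b ∪ b ∪ c ∪ c)))
Right:  d(g(b ∪ b ∪ d(c, c), h(b) ∪ h(b), g((b ∪ c) ∪ b, b ∪ c ∪ b, b ∪ (b ∪ b))), g(c ∪ (b ∪ g(c, b, c)), h(b ∪ b ∪ (c ∪ b)), d(c ∪ b ∪ c, c ∪ b ∪ c ∪ b)))
  Focus inside:  c ∪ (b ∪ g(c, b, c))
  Merge nested applications:  c ∪ b ∪ g(c, b, c)
  Order the arguments:  b ∪ c ∪ g(c, b, c)
  Reassemble:  d(g(b ∪ b ∪ d(c, c), h(b) ∪ h(b), g(b ∪ b ∪ c, b ∪ b ∪ c, b ∪ b ∪ b)), g(b ∪ c ∪ g(c, b, c), h(b ∪ b ∪ b ∪ c), d(b ∪ c ∪ c, b ∪ b ∪ c ∪ c)))

Answer: no — d(g(b ∪ b ∪ g(c, b, c), h(b) ∪ h(b), g(b ∪ b ∪ c, b ∪ b ∪ c, b ∪ b ∪ b)), g(b ∪ c ∪ d(c, c), h(b ∪ b ∪ b ∪ c), d(b ∪ c ∪ c, b ∪ b ∪ c ∪ c))) vs d(g(b ∪ b ∪ d(c, c), h(b) ∪ h(b), g(b ∪ b ∪ c, b ∪ b ∪ c, b ∪ b ∪ b)), g(b ∪ c ∪ g(c, b, c), h(b ∪ b ∪ b ∪ c), d(b ∪ c ∪ c, b ∪ b ∪ c ∪ c)))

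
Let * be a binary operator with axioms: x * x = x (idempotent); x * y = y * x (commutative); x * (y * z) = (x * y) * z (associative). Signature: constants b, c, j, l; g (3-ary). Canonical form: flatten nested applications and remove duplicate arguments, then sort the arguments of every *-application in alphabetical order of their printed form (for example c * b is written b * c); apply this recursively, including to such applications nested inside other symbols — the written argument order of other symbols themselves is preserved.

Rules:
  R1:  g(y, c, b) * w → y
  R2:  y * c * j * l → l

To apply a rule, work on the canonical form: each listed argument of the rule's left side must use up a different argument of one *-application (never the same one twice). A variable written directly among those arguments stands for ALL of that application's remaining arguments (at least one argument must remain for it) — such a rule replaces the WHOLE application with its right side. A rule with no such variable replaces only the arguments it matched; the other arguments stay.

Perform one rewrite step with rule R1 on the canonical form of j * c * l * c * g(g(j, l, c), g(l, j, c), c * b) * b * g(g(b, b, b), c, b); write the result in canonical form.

Canonical form:  b * c * g(g(b, b, b), c, b) * g(g(j, l, c), g(l, j, c), b * c) * j * l
Apply R1:  consuming g(g(b, b, b), c, b);  w := b * c * g(g(j, l, c), g(l, j, c), b * c) * j * l, y := g(b, b, b)
The variable takes the whole remainder — replace the entire application.
New term:  g(b, b, b)

Answer: g(b, b, b)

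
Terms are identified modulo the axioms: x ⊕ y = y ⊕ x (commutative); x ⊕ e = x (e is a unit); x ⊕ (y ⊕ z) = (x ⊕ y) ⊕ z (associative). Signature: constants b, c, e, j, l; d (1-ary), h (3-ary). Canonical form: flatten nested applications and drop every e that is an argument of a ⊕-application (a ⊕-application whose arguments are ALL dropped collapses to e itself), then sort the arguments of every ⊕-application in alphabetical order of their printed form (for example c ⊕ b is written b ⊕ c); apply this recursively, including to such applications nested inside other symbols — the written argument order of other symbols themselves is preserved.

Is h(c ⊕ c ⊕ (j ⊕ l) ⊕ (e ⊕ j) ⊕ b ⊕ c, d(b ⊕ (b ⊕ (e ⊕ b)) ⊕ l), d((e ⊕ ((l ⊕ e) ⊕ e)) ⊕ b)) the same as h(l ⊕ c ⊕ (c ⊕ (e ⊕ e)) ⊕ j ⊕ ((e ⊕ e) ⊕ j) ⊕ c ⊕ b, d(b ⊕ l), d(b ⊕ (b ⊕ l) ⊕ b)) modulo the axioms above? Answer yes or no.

Left:  h(c ⊕ c ⊕ (j ⊕ l) ⊕ (e ⊕ j) ⊕ b ⊕ c, d(b ⊕ (b ⊕ (e ⊕ b)) ⊕ l), d((e ⊕ ((l ⊕ e) ⊕ e)) ⊕ b))
  Focus inside:  c ⊕ c ⊕ (j ⊕ l) ⊕ (e ⊕ j) ⊕ b ⊕ c
  Un-nest:  c ⊕ c ⊕ j ⊕ l ⊕ e ⊕ j ⊕ b ⊕ c
  Unit:  drop e
  Order the arguments:  b ⊕ c ⊕ c ⊕ c ⊕ j ⊕ j ⊕ l
  Put back:  h(b ⊕ c ⊕ c ⊕ c ⊕ j ⊕ j ⊕ l, d(b ⊕ b ⊕ b ⊕ l), d(b ⊕ l))
Right:  h(l ⊕ c ⊕ (c ⊕ (e ⊕ e)) ⊕ j ⊕ ((e ⊕ e) ⊕ j) ⊕ c ⊕ b, d(b ⊕ l), d(b ⊕ (b ⊕ l) ⊕ b))
  Work inside:  l ⊕ c ⊕ (c ⊕ (e ⊕ e)) ⊕ j ⊕ ((e ⊕ e) ⊕ j) ⊕ c ⊕ b
  Un-nest:  l ⊕ c ⊕ c ⊕ e ⊕ e ⊕ j ⊕ e ⊕ e ⊕ j ⊕ c ⊕ b
  Units out:  drop e (×4)
  Sort:  b ⊕ c ⊕ c ⊕ c ⊕ j ⊕ j ⊕ l
  Put back:  h(b ⊕ c ⊕ c ⊕ c ⊕ j ⊕ j ⊕ l, d(b ⊕ l), d(b ⊕ b ⊕ b ⊕ l))

Answer: no — h(b ⊕ c ⊕ c ⊕ c ⊕ j ⊕ j ⊕ l, d(b ⊕ b ⊕ b ⊕ l), d(b ⊕ l)) vs h(b ⊕ c ⊕ c ⊕ c ⊕ j ⊕ j ⊕ l, d(b ⊕ l), d(b ⊕ b ⊕ b ⊕ l))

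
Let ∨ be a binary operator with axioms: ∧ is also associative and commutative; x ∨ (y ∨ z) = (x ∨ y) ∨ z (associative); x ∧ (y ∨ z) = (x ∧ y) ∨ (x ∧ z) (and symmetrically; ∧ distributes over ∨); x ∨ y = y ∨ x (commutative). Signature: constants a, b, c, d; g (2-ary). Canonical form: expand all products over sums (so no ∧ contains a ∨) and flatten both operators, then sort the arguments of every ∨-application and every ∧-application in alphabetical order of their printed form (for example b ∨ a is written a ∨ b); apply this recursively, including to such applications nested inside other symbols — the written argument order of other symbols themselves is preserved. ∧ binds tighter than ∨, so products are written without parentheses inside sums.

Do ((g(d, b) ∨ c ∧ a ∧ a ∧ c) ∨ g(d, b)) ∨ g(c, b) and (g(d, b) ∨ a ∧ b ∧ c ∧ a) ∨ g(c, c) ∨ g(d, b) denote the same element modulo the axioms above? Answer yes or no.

Left:  ((g(d, b) ∨ c ∧ a ∧ a ∧ c) ∨ g(d, b)) ∨ g(c, b)
  Un-nest:  g(d, b) ∨ a ∧ a ∧ c ∧ c ∨ g(d, b) ∨ g(c, b)
  Sort:  a ∧ a ∧ c ∧ c ∨ g(c, b) ∨ g(d, b) ∨ g(d, b)
Right:  (g(d, b) ∨ a ∧ b ∧ c ∧ a) ∨ g(c, c) ∨ g(d, b)
  Un-nest:  g(d, b) ∨ a ∧ a ∧ b ∧ c ∨ g(c, c) ∨ g(d, b)
  Sort arguments:  a ∧ a ∧ b ∧ c ∨ g(c, c) ∨ g(d, b) ∨ g(d, b)

Answer: no — a ∧ a ∧ c ∧ c ∨ g(c, b) ∨ g(d, b) ∨ g(d, b) vs a ∧ a ∧ b ∧ c ∨ g(c, c) ∨ g(d, b) ∨ g(d, b)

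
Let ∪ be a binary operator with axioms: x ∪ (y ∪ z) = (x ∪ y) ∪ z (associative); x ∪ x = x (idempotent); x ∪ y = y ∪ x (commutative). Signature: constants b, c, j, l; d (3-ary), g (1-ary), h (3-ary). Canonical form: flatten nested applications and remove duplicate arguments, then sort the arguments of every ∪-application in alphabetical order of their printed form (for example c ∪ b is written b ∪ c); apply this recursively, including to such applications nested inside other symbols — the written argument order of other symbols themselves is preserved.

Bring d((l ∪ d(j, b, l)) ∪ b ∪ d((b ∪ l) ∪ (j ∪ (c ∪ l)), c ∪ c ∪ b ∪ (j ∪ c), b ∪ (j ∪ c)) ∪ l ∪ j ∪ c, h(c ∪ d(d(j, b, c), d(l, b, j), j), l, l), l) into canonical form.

Work inside:  (l ∪ d(j, b, l)) ∪ b ∪ d((b ∪ l) ∪ (j ∪ (c ∪ l)), c ∪ c ∪ b ∪ (j ∪ c), b ∪ (j ∪ c)) ∪ l ∪ j ∪ c
Flatten:  l ∪ d(j, b, l) ∪ b ∪ d((b ∪ l) ∪ (j ∪ (c ∪ l)), c ∪ c ∪ b ∪ (j ∪ c), b ∪ (j ∪ c)) ∪ l ∪ j ∪ c
Canonicalize subterm:  d((b ∪ l) ∪ (j ∪ (c ∪ l)), c ∪ c ∪ b ∪ (j ∪ c), b ∪ (j ∪ c))  →  d(b ∪ c ∪ j ∪ l, b ∪ c ∪ j, b ∪ c ∪ j)
Deduplicate:  drop duplicate l
Order the arguments:  b ∪ c ∪ d(b ∪ c ∪ j ∪ l, b ∪ c ∪ j, b ∪ c ∪ j) ∪ d(j, b, l) ∪ j ∪ l
Reassemble:  d(b ∪ c ∪ d(b ∪ c ∪ j ∪ l, b ∪ c ∪ j, b ∪ c ∪ j) ∪ d(j, b, l) ∪ j ∪ l, h(c ∪ d(d(j, b, c), d(l, b, j), j), l, l), l)

Answer: d(b ∪ c ∪ d(b ∪ c ∪ j ∪ l, b ∪ c ∪ j, b ∪ c ∪ j) ∪ d(j, b, l) ∪ j ∪ l, h(c ∪ d(d(j, b, c), d(l, b, j), j), l, l), l)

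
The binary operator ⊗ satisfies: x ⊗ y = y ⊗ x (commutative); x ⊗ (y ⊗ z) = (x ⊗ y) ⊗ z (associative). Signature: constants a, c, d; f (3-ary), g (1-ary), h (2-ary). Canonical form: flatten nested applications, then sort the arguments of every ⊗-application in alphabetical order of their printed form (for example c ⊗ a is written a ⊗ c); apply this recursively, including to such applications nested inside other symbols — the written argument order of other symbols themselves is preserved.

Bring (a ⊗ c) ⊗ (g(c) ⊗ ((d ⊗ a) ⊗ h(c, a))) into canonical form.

Merge nested applications:  a ⊗ c ⊗ g(c) ⊗ d ⊗ a ⊗ h(c, a)
Sort:  a ⊗ a ⊗ c ⊗ d ⊗ g(c) ⊗ h(c, a)

Answer: a ⊗ a ⊗ c ⊗ d ⊗ g(c) ⊗ h(c, a)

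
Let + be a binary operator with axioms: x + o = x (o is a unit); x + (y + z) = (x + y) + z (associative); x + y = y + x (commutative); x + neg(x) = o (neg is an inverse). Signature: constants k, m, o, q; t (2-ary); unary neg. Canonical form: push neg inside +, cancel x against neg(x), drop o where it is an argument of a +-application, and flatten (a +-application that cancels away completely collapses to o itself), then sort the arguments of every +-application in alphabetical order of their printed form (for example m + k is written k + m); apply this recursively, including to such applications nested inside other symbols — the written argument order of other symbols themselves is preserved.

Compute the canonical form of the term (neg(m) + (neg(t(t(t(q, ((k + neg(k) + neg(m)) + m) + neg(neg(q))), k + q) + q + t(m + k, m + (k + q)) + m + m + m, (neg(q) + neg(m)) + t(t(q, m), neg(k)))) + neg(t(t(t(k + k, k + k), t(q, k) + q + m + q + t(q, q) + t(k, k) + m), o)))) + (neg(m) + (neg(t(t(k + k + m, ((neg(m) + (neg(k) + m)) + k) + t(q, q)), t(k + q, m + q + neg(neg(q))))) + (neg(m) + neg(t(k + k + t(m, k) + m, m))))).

Push neg inside:  distribute neg over + and collapse double neg
Collect terms:  neg(m) + neg(m) + neg(m) + neg(t(m + m + m + q + t(k + m, k + m + q) + t(t(q, q), k + q), neg(m) + neg(q) + t(t(q, m), neg(k)))) + neg(t(t(t(k + k, k + k), m + m + q + q + t(k, k) + t(q, k) + t(q, q)), o)) + neg(t(t(k + k + m, t(q, q)), t(k + q, m + q + q))) + neg(t(k + k + m + t(m, k), m))
Order the arguments:  neg(m) + neg(m) + neg(m) + neg(t(k + k + m + t(m, k), m)) + neg(t(m + m + m + q + t(k + m, k + m + q) + t(t(q, q), k + q), neg(m) + neg(q) + t(t(q, m), neg(k)))) + neg(t(t(k + k + m, t(q, q)), t(k + q, m + q + q))) + neg(t(t(t(k + k, k + k), m + m + q + q + t(k, k) + t(q, k) + t(q, q)), o))

Answer: neg(m) + neg(m) + neg(m) + neg(t(k + k + m + t(m, k), m)) + neg(t(m + m + m + q + t(k + m, k + m + q) + t(t(q, q), k + q), neg(m) + neg(q) + t(t(q, m), neg(k)))) + neg(t(t(k + k + m, t(q, q)), t(k + q, m + q + q))) + neg(t(t(t(k + k, k + k), m + m + q + q + t(k, k) + t(q, k) + t(q, q)), o))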